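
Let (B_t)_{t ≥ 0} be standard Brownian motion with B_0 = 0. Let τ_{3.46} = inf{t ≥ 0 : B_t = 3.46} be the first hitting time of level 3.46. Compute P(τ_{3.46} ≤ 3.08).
P(τ_{3.46} ≤ 3.08) = 2(1 − Φ(3.46/√3.08)) = 2(1 − Φ(1.9715)) ≈ 0.0487

By the reflection principle for standard BM, P(τ_b ≤ t) = 2 · P(B_t ≥ b). Since B_t ~ N(0, t), P(B_t ≥ 3.46) = 1 − Φ(3.46/√t) = 1 − Φ(3.46/√3.08) = 1 − Φ(1.9715) ≈ 0.02433. Doubling: P(τ_{3.46} ≤ 3.08) ≈ 2 · 0.02433 = 0.04866 ≈ 0.0487.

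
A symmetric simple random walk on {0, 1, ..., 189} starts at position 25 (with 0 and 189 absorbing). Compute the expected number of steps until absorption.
E[τ | X_0 = 25] = 4100

Let v_k = E[τ | X_0 = k]. Boundary: v_0 = v_189 = 0. Recurrence: v_k = 1 + (v_{k-1} + v_{k+1})/2 for 1 ≤ k ≤ 188. The particular solution to v_k − (v_{k-1} + v_{k+1})/2 = 1 is v_k = −k^2. Adding homogeneous solution A + B k and matching boundaries gives v_k = k (189 − k). Substituting k = 25: v_25 = 25 · 164 = 4100.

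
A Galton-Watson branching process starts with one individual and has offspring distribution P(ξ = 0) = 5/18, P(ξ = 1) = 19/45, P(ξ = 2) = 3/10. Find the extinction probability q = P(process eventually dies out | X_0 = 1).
q = 25/27

The pgf is f(s) = 5/18 + 19/45·s + 3/10·s². The extinction probability q is the smallest fixed point of f in [0, 1]. Setting s = f(s):
  3/10·s² + (19/45 − 1)·s + 5/18 = 0
  3/10·s² − (5/18 + 3/10)·s + 5/18 = 0
which factors as (s − 1)·(3/10·s − 5/18) = 0, giving roots s = 1 and s = (5/18)/(3/10) = 25/27.
Mean offspring μ = 19/45 + 2·3/10 = 46/45 > 1 (supercritical), so q < 1. The extinction probability is the smaller root: q = (5/18)/(3/10) = 25/27.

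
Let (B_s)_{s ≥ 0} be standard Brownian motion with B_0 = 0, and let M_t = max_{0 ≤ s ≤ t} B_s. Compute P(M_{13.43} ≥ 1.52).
P(M_{13.43} ≥ 1.52) = 2·P(B_{13.43} ≥ 1.52) = 2(1 − Φ(1.52/√13.43)) ≈ 0.6783

By the reflection principle for Brownian motion, P(M_t ≥ a) = 2 · P(B_t ≥ a) for a ≥ 0. Since B_t ~ N(0, t), P(B_t ≥ 1.52) = 1 − Φ(1.52/√t) = 1 − Φ(1.52/√13.43) = 1 − Φ(0.4148). So
  P(M_{13.43} ≥ 1.52) = 2(1 − Φ(0.4148)) ≈ 0.6783.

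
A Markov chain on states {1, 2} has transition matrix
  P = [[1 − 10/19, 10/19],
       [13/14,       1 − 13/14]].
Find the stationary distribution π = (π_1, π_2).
π_1 = 247/387, π_2 = 140/387

Solve πP = π with π_1 + π_2 = 1. From πP = π: π_1 · (1 − 10/19) + π_2 · 13/14 = π_1 ⇒ π_2 · 13/14 = π_1 · 10/19 ⇒ π_2/π_1 = (10/19)/(13/14) = 140/247. Together with π_1 + π_2 = 1:
  π_1 = (13/14)/(10/19 + 13/14) = (13/14)/(387/266) = 247/387,
  π_2 = (10/19)/(10/19 + 13/14) = (10/19)/(387/266) = 140/387.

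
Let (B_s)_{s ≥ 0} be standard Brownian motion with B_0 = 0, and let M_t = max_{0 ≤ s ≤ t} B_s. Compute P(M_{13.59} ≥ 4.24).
P(M_{13.59} ≥ 4.24) = 2·P(B_{13.59} ≥ 4.24) = 2(1 − Φ(4.24/√13.59)) ≈ 0.2501

By the reflection principle for Brownian motion, P(M_t ≥ a) = 2 · P(B_t ≥ a) for a ≥ 0. Since B_t ~ N(0, t), P(B_t ≥ 4.24) = 1 − Φ(4.24/√t) = 1 − Φ(4.24/√13.59) = 1 − Φ(1.1502). So
  P(M_{13.59} ≥ 4.24) = 2(1 − Φ(1.1502)) ≈ 0.2501.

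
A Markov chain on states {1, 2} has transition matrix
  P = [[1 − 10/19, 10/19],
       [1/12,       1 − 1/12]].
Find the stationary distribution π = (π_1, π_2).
π_1 = 19/139, π_2 = 120/139

Solve πP = π with π_1 + π_2 = 1. From πP = π: π_1 · (1 − 10/19) + π_2 · 1/12 = π_1 ⇒ π_2 · 1/12 = π_1 · 10/19 ⇒ π_2/π_1 = (10/19)/(1/12) = 120/19. Together with π_1 + π_2 = 1:
  π_1 = (1/12)/(10/19 + 1/12) = (1/12)/(139/228) = 19/139,
  π_2 = (10/19)/(10/19 + 1/12) = (10/19)/(139/228) = 120/139.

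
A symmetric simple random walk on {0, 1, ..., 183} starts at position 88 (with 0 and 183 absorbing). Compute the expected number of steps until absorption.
E[τ | X_0 = 88] = 8360

Let v_k = E[τ | X_0 = k]. Boundary: v_0 = v_183 = 0. Recurrence: v_k = 1 + (v_{k-1} + v_{k+1})/2 for 1 ≤ k ≤ 182. The particular solution to v_k − (v_{k-1} + v_{k+1})/2 = 1 is v_k = −k^2. Adding homogeneous solution A + B k and matching boundaries gives v_k = k (183 − k). Substituting k = 88: v_88 = 88 · 95 = 8360.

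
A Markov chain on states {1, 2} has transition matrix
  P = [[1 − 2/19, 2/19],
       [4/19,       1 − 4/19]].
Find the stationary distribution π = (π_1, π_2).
π_1 = 2/3, π_2 = 1/3

Solve πP = π with π_1 + π_2 = 1. From πP = π: π_1 · (1 − 2/19) + π_2 · 4/19 = π_1 ⇒ π_2 · 4/19 = π_1 · 2/19 ⇒ π_2/π_1 = (2/19)/(4/19) = 1/2. Together with π_1 + π_2 = 1:
  π_1 = (4/19)/(2/19 + 4/19) = (4/19)/(6/19) = 2/3,
  π_2 = (2/19)/(2/19 + 4/19) = (2/19)/(6/19) = 1/3.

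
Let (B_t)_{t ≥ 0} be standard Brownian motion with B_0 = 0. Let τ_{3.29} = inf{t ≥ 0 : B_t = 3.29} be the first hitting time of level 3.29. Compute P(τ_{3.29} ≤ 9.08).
P(τ_{3.29} ≤ 9.08) = 2(1 − Φ(3.29/√9.08)) = 2(1 − Φ(1.0918)) ≈ 0.2749

By the reflection principle for standard BM, P(τ_b ≤ t) = 2 · P(B_t ≥ b). Since B_t ~ N(0, t), P(B_t ≥ 3.29) = 1 − Φ(3.29/√t) = 1 − Φ(3.29/√9.08) = 1 − Φ(1.0918) ≈ 0.13746. Doubling: P(τ_{3.29} ≤ 9.08) ≈ 2 · 0.13746 = 0.27492 ≈ 0.2749.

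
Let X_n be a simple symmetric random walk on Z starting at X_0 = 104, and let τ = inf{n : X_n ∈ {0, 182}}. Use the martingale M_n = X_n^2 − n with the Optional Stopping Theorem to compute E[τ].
E[τ] = 8112

M_n = X_n^2 − n is a martingale (since E[X_{n+1}^2 | F_n] = X_n^2 + 1). By OST (τ has finite mean in a bounded region), E[M_τ] = E[M_0] = X_0^2 − 0 = 104^2 = 10816. Also E[M_τ] = E[X_τ^2] − E[τ]. The walk exits at 0 or 182, with P(hit 182 first) = 104/182, so E[X_τ^2] = 182^2 · 104/182 + 0 = 18928. Thus E[τ] = E[X_τ^2] − E[M_τ] = 18928 − 10816 = 8112 = 104(182 − 104) = 8112.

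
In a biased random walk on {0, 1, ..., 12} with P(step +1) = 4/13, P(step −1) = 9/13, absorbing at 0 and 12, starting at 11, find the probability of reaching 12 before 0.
P(hit 12 before 0) = (1 − (9/4)^11) / (1 − (9/4)^12) = 25101492244/56482551853

Let u_k denote P(reach 12 before 0 | start at k). Boundary: u_0 = 0, u_12 = 1. Recurrence: u_k = 4/13·u_{k+1} + 9/13·u_{k-1} for 1 ≤ k ≤ 11. Try u_k = A + B·r^k with r = q/p = (9/13)/(4/13) = 9/4. Substitution satisfies the recurrence; boundary conditions give:
  u_k = (1 − r^k) / (1 − r^N) = (1 − (9/4)^11) / (1 − (9/4)^12) = 25101492244/56482551853.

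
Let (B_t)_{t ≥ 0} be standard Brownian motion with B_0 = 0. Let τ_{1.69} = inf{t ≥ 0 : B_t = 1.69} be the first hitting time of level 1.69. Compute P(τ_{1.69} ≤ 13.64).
P(τ_{1.69} ≤ 13.64) = 2(1 − Φ(1.69/√13.64)) = 2(1 − Φ(0.4576)) ≈ 0.6472

By the reflection principle for standard BM, P(τ_b ≤ t) = 2 · P(B_t ≥ b). Since B_t ~ N(0, t), P(B_t ≥ 1.69) = 1 − Φ(1.69/√t) = 1 − Φ(1.69/√13.64) = 1 − Φ(0.4576) ≈ 0.32362. Doubling: P(τ_{1.69} ≤ 13.64) ≈ 2 · 0.32362 = 0.64724 ≈ 0.6472.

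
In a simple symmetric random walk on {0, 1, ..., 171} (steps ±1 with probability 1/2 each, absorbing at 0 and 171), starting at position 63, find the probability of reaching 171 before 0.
P(hit 171 before 0) = 63/171 = 7/19

Let u_k = P(hit 171 before 0 | start at k). Then u_0 = 0, u_171 = 1, and u_k = u_{k-1}/2 + u_{k+1}/2 for 1 ≤ k ≤ 170. This harmonic recurrence is solved by u_k = k/171, giving u_63 = 63/171 = 7/19.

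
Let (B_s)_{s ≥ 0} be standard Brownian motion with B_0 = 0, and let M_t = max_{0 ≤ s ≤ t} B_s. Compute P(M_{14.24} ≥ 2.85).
P(M_{14.24} ≥ 2.85) = 2·P(B_{14.24} ≥ 2.85) = 2(1 − Φ(2.85/√14.24)) ≈ 0.4501

By the reflection principle for Brownian motion, P(M_t ≥ a) = 2 · P(B_t ≥ a) for a ≥ 0. Since B_t ~ N(0, t), P(B_t ≥ 2.85) = 1 − Φ(2.85/√t) = 1 − Φ(2.85/√14.24) = 1 − Φ(0.7552). So
  P(M_{14.24} ≥ 2.85) = 2(1 − Φ(0.7552)) ≈ 0.4501.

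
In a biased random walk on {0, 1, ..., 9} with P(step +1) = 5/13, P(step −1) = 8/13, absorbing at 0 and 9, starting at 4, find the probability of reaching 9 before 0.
P(hit 9 before 0) = (1 − (8/5)^4) / (1 − (8/5)^9) = 3615625/44088201

Let u_k denote P(reach 9 before 0 | start at k). Boundary: u_0 = 0, u_9 = 1. Recurrence: u_k = 5/13·u_{k+1} + 8/13·u_{k-1} for 1 ≤ k ≤ 8. Try u_k = A + B·r^k with r = q/p = (8/13)/(5/13) = 8/5. Substitution satisfies the recurrence; boundary conditions give:
  u_k = (1 − r^k) / (1 − r^N) = (1 − (8/5)^4) / (1 − (8/5)^9) = 3615625/44088201.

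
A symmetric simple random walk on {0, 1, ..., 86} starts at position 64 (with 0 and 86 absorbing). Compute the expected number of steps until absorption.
E[τ | X_0 = 64] = 1408

Let v_k = E[τ | X_0 = k]. Boundary: v_0 = v_86 = 0. Recurrence: v_k = 1 + (v_{k-1} + v_{k+1})/2 for 1 ≤ k ≤ 85. The particular solution to v_k − (v_{k-1} + v_{k+1})/2 = 1 is v_k = −k^2. Adding homogeneous solution A + B k and matching boundaries gives v_k = k (86 − k). Substituting k = 64: v_64 = 64 · 22 = 1408.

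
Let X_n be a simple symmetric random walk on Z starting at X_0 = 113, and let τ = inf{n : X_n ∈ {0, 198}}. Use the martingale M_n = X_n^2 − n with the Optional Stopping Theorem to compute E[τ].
E[τ] = 9605

M_n = X_n^2 − n is a martingale (since E[X_{n+1}^2 | F_n] = X_n^2 + 1). By OST (τ has finite mean in a bounded region), E[M_τ] = E[M_0] = X_0^2 − 0 = 113^2 = 12769. Also E[M_τ] = E[X_τ^2] − E[τ]. The walk exits at 0 or 198, with P(hit 198 first) = 113/198, so E[X_τ^2] = 198^2 · 113/198 + 0 = 22374. Thus E[τ] = E[X_τ^2] − E[M_τ] = 22374 − 12769 = 9605 = 113(198 − 113) = 9605.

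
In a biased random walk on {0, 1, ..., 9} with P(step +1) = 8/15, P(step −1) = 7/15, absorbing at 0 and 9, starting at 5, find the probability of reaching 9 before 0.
P(hit 9 before 0) = (1 − (7/8)^5) / (1 − (7/8)^9) = 65376256/93864121

Let u_k denote P(reach 9 before 0 | start at k). Boundary: u_0 = 0, u_9 = 1. Recurrence: u_k = 8/15·u_{k+1} + 7/15·u_{k-1} for 1 ≤ k ≤ 8. Try u_k = A + B·r^k with r = q/p = (7/15)/(8/15) = 7/8. Substitution satisfies the recurrence; boundary conditions give:
  u_k = (1 − r^k) / (1 − r^N) = (1 − (7/8)^5) / (1 − (7/8)^9) = 65376256/93864121.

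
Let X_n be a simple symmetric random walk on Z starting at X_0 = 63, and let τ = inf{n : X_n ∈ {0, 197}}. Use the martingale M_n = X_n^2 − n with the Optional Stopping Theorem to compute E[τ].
E[τ] = 8442

M_n = X_n^2 − n is a martingale (since E[X_{n+1}^2 | F_n] = X_n^2 + 1). By OST (τ has finite mean in a bounded region), E[M_τ] = E[M_0] = X_0^2 − 0 = 63^2 = 3969. Also E[M_τ] = E[X_τ^2] − E[τ]. The walk exits at 0 or 197, with P(hit 197 first) = 63/197, so E[X_τ^2] = 197^2 · 63/197 + 0 = 12411. Thus E[τ] = E[X_τ^2] − E[M_τ] = 12411 − 3969 = 8442 = 63(197 − 63) = 8442.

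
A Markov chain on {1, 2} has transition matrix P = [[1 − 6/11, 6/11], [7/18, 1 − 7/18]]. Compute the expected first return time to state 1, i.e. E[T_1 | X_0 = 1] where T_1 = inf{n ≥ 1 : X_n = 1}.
E[T_1 | X_0 = 1] = 1/π_1 = 185/77

For an irreducible recurrent Markov chain with stationary distribution π, E[T_i | X_0 = i] = 1/π_i (Kac's formula). Here π_1 = (7/18)/(6/11 + 7/18) = (7/18)/(185/198) = 77/185, so E[T_1 | X_0 = 1] = 1/π_1 = (6/11 + 7/18)/(7/18) = (185/198)/(7/18) = 185/77.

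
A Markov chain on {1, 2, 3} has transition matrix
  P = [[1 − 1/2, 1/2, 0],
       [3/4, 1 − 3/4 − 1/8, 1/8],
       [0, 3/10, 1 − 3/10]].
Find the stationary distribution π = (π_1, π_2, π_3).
π = (18/35, 12/35, 1/7)

This is a birth-death chain on three states, which satisfies detailed balance: π_1 · P_{12} = π_2 · P_{21} and π_2 · P_{23} = π_3 · P_{32}.
From π_1 · 1/2 = π_2 · 3/4: π_2/π_1 = (1/2)/(3/4) = 2/3.
From π_2 · 1/8 = π_3 · 3/10: π_3/π_2 = (1/8)/(3/10) = 5/12.
Take π_1 proportional to 1; then unnormalized π = (1, 2/3, 5/18). Normalize by dividing by the sum 35/18:
  π = (18/35, 12/35, 1/7).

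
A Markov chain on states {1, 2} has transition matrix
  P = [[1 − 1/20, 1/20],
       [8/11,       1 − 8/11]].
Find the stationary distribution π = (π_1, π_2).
π_1 = 160/171, π_2 = 11/171

Solve πP = π with π_1 + π_2 = 1. From πP = π: π_1 · (1 − 1/20) + π_2 · 8/11 = π_1 ⇒ π_2 · 8/11 = π_1 · 1/20 ⇒ π_2/π_1 = (1/20)/(8/11) = 11/160. Together with π_1 + π_2 = 1:
  π_1 = (8/11)/(1/20 + 8/11) = (8/11)/(171/220) = 160/171,
  π_2 = (1/20)/(1/20 + 8/11) = (1/20)/(171/220) = 11/171.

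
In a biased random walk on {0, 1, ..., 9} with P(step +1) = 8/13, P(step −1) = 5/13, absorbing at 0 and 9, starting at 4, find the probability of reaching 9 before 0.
P(hit 9 before 0) = (1 − (5/8)^4) / (1 − (5/8)^9) = 37912576/44088201

Let u_k denote P(reach 9 before 0 | start at k). Boundary: u_0 = 0, u_9 = 1. Recurrence: u_k = 8/13·u_{k+1} + 5/13·u_{k-1} for 1 ≤ k ≤ 8. Try u_k = A + B·r^k with r = q/p = (5/13)/(8/13) = 5/8. Substitution satisfies the recurrence; boundary conditions give:
  u_k = (1 − r^k) / (1 − r^N) = (1 − (5/8)^4) / (1 − (5/8)^9) = 37912576/44088201.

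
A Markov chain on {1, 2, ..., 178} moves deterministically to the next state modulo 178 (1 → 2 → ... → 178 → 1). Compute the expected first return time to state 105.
E[T_105 | X_0 = 105] = 178

The chain cycles deterministically, so starting at state 105 it returns in exactly 178 steps. Equivalently, the stationary distribution is uniform π_j = 1/178 for every state j, so by Kac's formula E[T_105] = 1/π_105 = 178.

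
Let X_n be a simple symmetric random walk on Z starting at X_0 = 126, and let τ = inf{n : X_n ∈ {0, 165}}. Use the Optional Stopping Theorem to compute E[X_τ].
E[X_τ] = 126

X_n is a martingale and τ is a bounded-mean stopping time (indeed τ is finite a.s. with bounded expectation since the walk is in a bounded region). By the OST, E[X_τ] = E[X_0] = 126. Equivalently: E[X_τ] = 165 · P(hit 165 first) + 0 · P(hit 0 first) = 165 · (126/165) = 126.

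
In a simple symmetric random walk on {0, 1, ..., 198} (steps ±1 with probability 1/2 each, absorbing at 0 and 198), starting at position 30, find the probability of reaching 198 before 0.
P(hit 198 before 0) = 30/198 = 5/33

Let u_k = P(hit 198 before 0 | start at k). Then u_0 = 0, u_198 = 1, and u_k = u_{k-1}/2 + u_{k+1}/2 for 1 ≤ k ≤ 197. This harmonic recurrence is solved by u_k = k/198, giving u_30 = 30/198 = 5/33.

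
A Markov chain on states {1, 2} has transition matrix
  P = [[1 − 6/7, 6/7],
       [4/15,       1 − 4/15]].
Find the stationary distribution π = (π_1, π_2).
π_1 = 14/59, π_2 = 45/59

Solve πP = π with π_1 + π_2 = 1. From πP = π: π_1 · (1 − 6/7) + π_2 · 4/15 = π_1 ⇒ π_2 · 4/15 = π_1 · 6/7 ⇒ π_2/π_1 = (6/7)/(4/15) = 45/14. Together with π_1 + π_2 = 1:
  π_1 = (4/15)/(6/7 + 4/15) = (4/15)/(118/105) = 14/59,
  π_2 = (6/7)/(6/7 + 4/15) = (6/7)/(118/105) = 45/59.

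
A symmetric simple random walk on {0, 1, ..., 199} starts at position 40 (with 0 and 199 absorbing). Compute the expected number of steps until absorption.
E[τ | X_0 = 40] = 6360

Let v_k = E[τ | X_0 = k]. Boundary: v_0 = v_199 = 0. Recurrence: v_k = 1 + (v_{k-1} + v_{k+1})/2 for 1 ≤ k ≤ 198. The particular solution to v_k − (v_{k-1} + v_{k+1})/2 = 1 is v_k = −k^2. Adding homogeneous solution A + B k and matching boundaries gives v_k = k (199 − k). Substituting k = 40: v_40 = 40 · 159 = 6360.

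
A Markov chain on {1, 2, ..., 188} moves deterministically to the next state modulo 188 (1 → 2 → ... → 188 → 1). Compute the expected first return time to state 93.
E[T_93 | X_0 = 93] = 188

The chain cycles deterministically, so starting at state 93 it returns in exactly 188 steps. Equivalently, the stationary distribution is uniform π_j = 1/188 for every state j, so by Kac's formula E[T_93] = 1/π_93 = 188.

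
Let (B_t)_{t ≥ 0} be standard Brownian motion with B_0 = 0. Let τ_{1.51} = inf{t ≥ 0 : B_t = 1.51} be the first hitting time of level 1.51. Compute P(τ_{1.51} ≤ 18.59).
P(τ_{1.51} ≤ 18.59) = 2(1 − Φ(1.51/√18.59)) = 2(1 − Φ(0.3502)) ≈ 0.7262

By the reflection principle for standard BM, P(τ_b ≤ t) = 2 · P(B_t ≥ b). Since B_t ~ N(0, t), P(B_t ≥ 1.51) = 1 − Φ(1.51/√t) = 1 − Φ(1.51/√18.59) = 1 − Φ(0.3502) ≈ 0.36309. Doubling: P(τ_{1.51} ≤ 18.59) ≈ 2 · 0.36309 = 0.72618 ≈ 0.7262.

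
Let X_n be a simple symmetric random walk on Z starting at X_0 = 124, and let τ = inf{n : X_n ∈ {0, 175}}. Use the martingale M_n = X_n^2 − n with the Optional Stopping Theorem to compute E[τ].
E[τ] = 6324

M_n = X_n^2 − n is a martingale (since E[X_{n+1}^2 | F_n] = X_n^2 + 1). By OST (τ has finite mean in a bounded region), E[M_τ] = E[M_0] = X_0^2 − 0 = 124^2 = 15376. Also E[M_τ] = E[X_τ^2] − E[τ]. The walk exits at 0 or 175, with P(hit 175 first) = 124/175, so E[X_τ^2] = 175^2 · 124/175 + 0 = 21700. Thus E[τ] = E[X_τ^2] − E[M_τ] = 21700 − 15376 = 6324 = 124(175 − 124) = 6324.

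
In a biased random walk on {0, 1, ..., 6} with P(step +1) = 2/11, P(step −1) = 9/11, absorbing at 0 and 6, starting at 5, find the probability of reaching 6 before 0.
P(hit 6 before 0) = (1 − (9/2)^5) / (1 − (9/2)^6) = 16862/75911

Let u_k denote P(reach 6 before 0 | start at k). Boundary: u_0 = 0, u_6 = 1. Recurrence: u_k = 2/11·u_{k+1} + 9/11·u_{k-1} for 1 ≤ k ≤ 5. Try u_k = A + B·r^k with r = q/p = (9/11)/(2/11) = 9/2. Substitution satisfies the recurrence; boundary conditions give:
  u_k = (1 − r^k) / (1 − r^N) = (1 − (9/2)^5) / (1 − (9/2)^6) = 16862/75911.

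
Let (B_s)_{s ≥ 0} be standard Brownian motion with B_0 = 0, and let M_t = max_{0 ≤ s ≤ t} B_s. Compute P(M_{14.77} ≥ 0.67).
P(M_{14.77} ≥ 0.67) = 2·P(B_{14.77} ≥ 0.67) = 2(1 − Φ(0.67/√14.77)) ≈ 0.8616

By the reflection principle for Brownian motion, P(M_t ≥ a) = 2 · P(B_t ≥ a) for a ≥ 0. Since B_t ~ N(0, t), P(B_t ≥ 0.67) = 1 − Φ(0.67/√t) = 1 − Φ(0.67/√14.77) = 1 − Φ(0.1743). So
  P(M_{14.77} ≥ 0.67) = 2(1 − Φ(0.1743)) ≈ 0.8616.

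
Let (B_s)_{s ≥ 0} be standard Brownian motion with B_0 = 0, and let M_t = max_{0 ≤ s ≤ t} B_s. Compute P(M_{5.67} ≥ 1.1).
P(M_{5.67} ≥ 1.1) = 2·P(B_{5.67} ≥ 1.1) = 2(1 − Φ(1.1/√5.67)) ≈ 0.6441

By the reflection principle for Brownian motion, P(M_t ≥ a) = 2 · P(B_t ≥ a) for a ≥ 0. Since B_t ~ N(0, t), P(B_t ≥ 1.1) = 1 − Φ(1.1/√t) = 1 − Φ(1.1/√5.67) = 1 − Φ(0.4620). So
  P(M_{5.67} ≥ 1.1) = 2(1 − Φ(0.4620)) ≈ 0.6441.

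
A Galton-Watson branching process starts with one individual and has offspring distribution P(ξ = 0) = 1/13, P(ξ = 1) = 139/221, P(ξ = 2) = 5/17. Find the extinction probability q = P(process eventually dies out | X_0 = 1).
q = 17/65

The pgf is f(s) = 1/13 + 139/221·s + 5/17·s². The extinction probability q is the smallest fixed point of f in [0, 1]. Setting s = f(s):
  5/17·s² + (139/221 − 1)·s + 1/13 = 0
  5/17·s² − (1/13 + 5/17)·s + 1/13 = 0
which factors as (s − 1)·(5/17·s − 1/13) = 0, giving roots s = 1 and s = (1/13)/(5/17) = 17/65.
Mean offspring μ = 139/221 + 2·5/17 = 269/221 > 1 (supercritical), so q < 1. The extinction probability is the smaller root: q = (1/13)/(5/17) = 17/65.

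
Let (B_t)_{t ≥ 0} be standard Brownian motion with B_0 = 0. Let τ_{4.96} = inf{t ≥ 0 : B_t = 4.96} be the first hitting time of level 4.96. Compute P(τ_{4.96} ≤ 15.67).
P(τ_{4.96} ≤ 15.67) = 2(1 − Φ(4.96/√15.67)) = 2(1 − Φ(1.2530)) ≈ 0.2102

By the reflection principle for standard BM, P(τ_b ≤ t) = 2 · P(B_t ≥ b). Since B_t ~ N(0, t), P(B_t ≥ 4.96) = 1 − Φ(4.96/√t) = 1 − Φ(4.96/√15.67) = 1 − Φ(1.2530) ≈ 0.10510. Doubling: P(τ_{4.96} ≤ 15.67) ≈ 2 · 0.10510 = 0.21020 ≈ 0.2102.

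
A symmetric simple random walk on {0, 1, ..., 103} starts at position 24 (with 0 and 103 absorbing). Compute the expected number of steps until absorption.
E[τ | X_0 = 24] = 1896

Let v_k = E[τ | X_0 = k]. Boundary: v_0 = v_103 = 0. Recurrence: v_k = 1 + (v_{k-1} + v_{k+1})/2 for 1 ≤ k ≤ 102. The particular solution to v_k − (v_{k-1} + v_{k+1})/2 = 1 is v_k = −k^2. Adding homogeneous solution A + B k and matching boundaries gives v_k = k (103 − k). Substituting k = 24: v_24 = 24 · 79 = 1896.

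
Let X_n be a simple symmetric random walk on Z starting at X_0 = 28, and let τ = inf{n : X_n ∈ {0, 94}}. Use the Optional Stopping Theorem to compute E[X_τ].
E[X_τ] = 28

X_n is a martingale and τ is a bounded-mean stopping time (indeed τ is finite a.s. with bounded expectation since the walk is in a bounded region). By the OST, E[X_τ] = E[X_0] = 28. Equivalently: E[X_τ] = 94 · P(hit 94 first) + 0 · P(hit 0 first) = 94 · (28/94) = 28.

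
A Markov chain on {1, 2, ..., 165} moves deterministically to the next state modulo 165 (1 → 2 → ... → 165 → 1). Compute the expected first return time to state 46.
E[T_46 | X_0 = 46] = 165

The chain cycles deterministically, so starting at state 46 it returns in exactly 165 steps. Equivalently, the stationary distribution is uniform π_j = 1/165 for every state j, so by Kac's formula E[T_46] = 1/π_46 = 165.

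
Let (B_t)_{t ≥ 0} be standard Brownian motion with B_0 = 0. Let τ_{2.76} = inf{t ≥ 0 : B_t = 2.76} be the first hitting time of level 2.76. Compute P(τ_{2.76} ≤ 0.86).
P(τ_{2.76} ≤ 0.86) = 2(1 − Φ(2.76/√0.86)) = 2(1 − Φ(2.9762)) ≈ 0.0029

By the reflection principle for standard BM, P(τ_b ≤ t) = 2 · P(B_t ≥ b). Since B_t ~ N(0, t), P(B_t ≥ 2.76) = 1 − Φ(2.76/√t) = 1 − Φ(2.76/√0.86) = 1 − Φ(2.9762) ≈ 0.00146. Doubling: P(τ_{2.76} ≤ 0.86) ≈ 2 · 0.00146 = 0.00292 ≈ 0.0029.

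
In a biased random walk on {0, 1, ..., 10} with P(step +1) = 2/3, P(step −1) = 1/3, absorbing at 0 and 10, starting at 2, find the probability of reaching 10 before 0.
P(hit 10 before 0) = (1 − (1/2)^2) / (1 − (1/2)^10) = 256/341

Let u_k denote P(reach 10 before 0 | start at k). Boundary: u_0 = 0, u_10 = 1. Recurrence: u_k = 2/3·u_{k+1} + 1/3·u_{k-1} for 1 ≤ k ≤ 9. Try u_k = A + B·r^k with r = q/p = (1/3)/(2/3) = 1/2. Substitution satisfies the recurrence; boundary conditions give:
  u_k = (1 − r^k) / (1 − r^N) = (1 − (1/2)^2) / (1 − (1/2)^10) = 256/341.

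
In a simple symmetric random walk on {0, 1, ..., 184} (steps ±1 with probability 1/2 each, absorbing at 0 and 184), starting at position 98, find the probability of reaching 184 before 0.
P(hit 184 before 0) = 98/184 = 49/92

Let u_k = P(hit 184 before 0 | start at k). Then u_0 = 0, u_184 = 1, and u_k = u_{k-1}/2 + u_{k+1}/2 for 1 ≤ k ≤ 183. This harmonic recurrence is solved by u_k = k/184, giving u_98 = 98/184 = 49/92.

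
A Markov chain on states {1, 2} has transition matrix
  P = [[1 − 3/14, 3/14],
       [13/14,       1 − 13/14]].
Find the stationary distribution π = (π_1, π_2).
π_1 = 13/16, π_2 = 3/16

Solve πP = π with π_1 + π_2 = 1. From πP = π: π_1 · (1 − 3/14) + π_2 · 13/14 = π_1 ⇒ π_2 · 13/14 = π_1 · 3/14 ⇒ π_2/π_1 = (3/14)/(13/14) = 3/13. Together with π_1 + π_2 = 1:
  π_1 = (13/14)/(3/14 + 13/14) = (13/14)/(8/7) = 13/16,
  π_2 = (3/14)/(3/14 + 13/14) = (3/14)/(8/7) = 3/16.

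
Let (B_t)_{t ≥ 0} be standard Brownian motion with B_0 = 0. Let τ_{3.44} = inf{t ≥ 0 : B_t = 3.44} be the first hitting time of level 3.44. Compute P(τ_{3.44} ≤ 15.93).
P(τ_{3.44} ≤ 15.93) = 2(1 − Φ(3.44/√15.93)) = 2(1 − Φ(0.8619)) ≈ 0.3887

By the reflection principle for standard BM, P(τ_b ≤ t) = 2 · P(B_t ≥ b). Since B_t ~ N(0, t), P(B_t ≥ 3.44) = 1 − Φ(3.44/√t) = 1 − Φ(3.44/√15.93) = 1 − Φ(0.8619) ≈ 0.19437. Doubling: P(τ_{3.44} ≤ 15.93) ≈ 2 · 0.19437 = 0.38874 ≈ 0.3887.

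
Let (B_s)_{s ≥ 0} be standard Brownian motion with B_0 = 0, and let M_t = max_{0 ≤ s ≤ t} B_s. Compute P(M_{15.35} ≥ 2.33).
P(M_{15.35} ≥ 2.33) = 2·P(B_{15.35} ≥ 2.33) = 2(1 − Φ(2.33/√15.35)) ≈ 0.5520

By the reflection principle for Brownian motion, P(M_t ≥ a) = 2 · P(B_t ≥ a) for a ≥ 0. Since B_t ~ N(0, t), P(B_t ≥ 2.33) = 1 − Φ(2.33/√t) = 1 − Φ(2.33/√15.35) = 1 − Φ(0.5947). So
  P(M_{15.35} ≥ 2.33) = 2(1 − Φ(0.5947)) ≈ 0.5520.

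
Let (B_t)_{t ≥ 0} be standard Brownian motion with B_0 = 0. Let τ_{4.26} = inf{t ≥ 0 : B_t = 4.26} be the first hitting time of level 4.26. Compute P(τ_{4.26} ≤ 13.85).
P(τ_{4.26} ≤ 13.85) = 2(1 − Φ(4.26/√13.85)) = 2(1 − Φ(1.1447)) ≈ 0.2523

By the reflection principle for standard BM, P(τ_b ≤ t) = 2 · P(B_t ≥ b). Since B_t ~ N(0, t), P(B_t ≥ 4.26) = 1 − Φ(4.26/√t) = 1 − Φ(4.26/√13.85) = 1 − Φ(1.1447) ≈ 0.12617. Doubling: P(τ_{4.26} ≤ 13.85) ≈ 2 · 0.12617 = 0.25234 ≈ 0.2523.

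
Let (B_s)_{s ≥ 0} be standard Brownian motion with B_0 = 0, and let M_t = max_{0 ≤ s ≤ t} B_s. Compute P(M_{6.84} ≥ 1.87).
P(M_{6.84} ≥ 1.87) = 2·P(B_{6.84} ≥ 1.87) = 2(1 − Φ(1.87/√6.84)) ≈ 0.4746

By the reflection principle for Brownian motion, P(M_t ≥ a) = 2 · P(B_t ≥ a) for a ≥ 0. Since B_t ~ N(0, t), P(B_t ≥ 1.87) = 1 − Φ(1.87/√t) = 1 − Φ(1.87/√6.84) = 1 − Φ(0.7150). So
  P(M_{6.84} ≥ 1.87) = 2(1 − Φ(0.7150)) ≈ 0.4746.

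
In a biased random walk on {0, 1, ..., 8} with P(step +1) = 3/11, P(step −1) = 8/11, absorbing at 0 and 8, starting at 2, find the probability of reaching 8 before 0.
P(hit 8 before 0) = (1 − (8/3)^2) / (1 − (8/3)^8) = 729/304921

Let u_k denote P(reach 8 before 0 | start at k). Boundary: u_0 = 0, u_8 = 1. Recurrence: u_k = 3/11·u_{k+1} + 8/11·u_{k-1} for 1 ≤ k ≤ 7. Try u_k = A + B·r^k with r = q/p = (8/11)/(3/11) = 8/3. Substitution satisfies the recurrence; boundary conditions give:
  u_k = (1 − r^k) / (1 − r^N) = (1 − (8/3)^2) / (1 − (8/3)^8) = 729/304921.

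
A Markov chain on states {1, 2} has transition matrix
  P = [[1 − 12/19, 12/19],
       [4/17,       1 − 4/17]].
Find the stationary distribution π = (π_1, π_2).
π_1 = 19/70, π_2 = 51/70

Solve πP = π with π_1 + π_2 = 1. From πP = π: π_1 · (1 − 12/19) + π_2 · 4/17 = π_1 ⇒ π_2 · 4/17 = π_1 · 12/19 ⇒ π_2/π_1 = (12/19)/(4/17) = 51/19. Together with π_1 + π_2 = 1:
  π_1 = (4/17)/(12/19 + 4/17) = (4/17)/(280/323) = 19/70,
  π_2 = (12/19)/(12/19 + 4/17) = (12/19)/(280/323) = 51/70.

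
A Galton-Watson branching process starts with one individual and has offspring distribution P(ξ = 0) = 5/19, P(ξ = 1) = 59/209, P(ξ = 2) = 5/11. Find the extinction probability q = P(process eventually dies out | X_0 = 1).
q = 11/19

The pgf is f(s) = 5/19 + 59/209·s + 5/11·s². The extinction probability q is the smallest fixed point of f in [0, 1]. Setting s = f(s):
  5/11·s² + (59/209 − 1)·s + 5/19 = 0
  5/11·s² − (5/19 + 5/11)·s + 5/19 = 0
which factors as (s − 1)·(5/11·s − 5/19) = 0, giving roots s = 1 and s = (5/19)/(5/11) = 11/19.
Mean offspring μ = 59/209 + 2·5/11 = 249/209 > 1 (supercritical), so q < 1. The extinction probability is the smaller root: q = (5/19)/(5/11) = 11/19.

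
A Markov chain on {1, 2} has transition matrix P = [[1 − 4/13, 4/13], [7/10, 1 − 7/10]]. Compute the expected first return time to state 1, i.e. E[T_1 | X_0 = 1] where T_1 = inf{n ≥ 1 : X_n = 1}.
E[T_1 | X_0 = 1] = 1/π_1 = 131/91

For an irreducible recurrent Markov chain with stationary distribution π, E[T_i | X_0 = i] = 1/π_i (Kac's formula). Here π_1 = (7/10)/(4/13 + 7/10) = (7/10)/(131/130) = 91/131, so E[T_1 | X_0 = 1] = 1/π_1 = (4/13 + 7/10)/(7/10) = (131/130)/(7/10) = 131/91.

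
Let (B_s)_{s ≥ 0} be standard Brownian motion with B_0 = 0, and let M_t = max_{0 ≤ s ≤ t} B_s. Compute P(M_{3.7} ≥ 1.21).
P(M_{3.7} ≥ 1.21) = 2·P(B_{3.7} ≥ 1.21) = 2(1 − Φ(1.21/√3.7)) ≈ 0.5293

By the reflection principle for Brownian motion, P(M_t ≥ a) = 2 · P(B_t ≥ a) for a ≥ 0. Since B_t ~ N(0, t), P(B_t ≥ 1.21) = 1 − Φ(1.21/√t) = 1 − Φ(1.21/√3.7) = 1 − Φ(0.6290). So
  P(M_{3.7} ≥ 1.21) = 2(1 − Φ(0.6290)) ≈ 0.5293.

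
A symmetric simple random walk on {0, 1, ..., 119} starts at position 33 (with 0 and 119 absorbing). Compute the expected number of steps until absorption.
E[τ | X_0 = 33] = 2838

Let v_k = E[τ | X_0 = k]. Boundary: v_0 = v_119 = 0. Recurrence: v_k = 1 + (v_{k-1} + v_{k+1})/2 for 1 ≤ k ≤ 118. The particular solution to v_k − (v_{k-1} + v_{k+1})/2 = 1 is v_k = −k^2. Adding homogeneous solution A + B k and matching boundaries gives v_k = k (119 − k). Substituting k = 33: v_33 = 33 · 86 = 2838.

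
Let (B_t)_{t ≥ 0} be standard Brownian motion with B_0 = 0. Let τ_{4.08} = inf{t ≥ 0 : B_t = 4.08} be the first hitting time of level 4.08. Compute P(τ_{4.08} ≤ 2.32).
P(τ_{4.08} ≤ 2.32) = 2(1 − Φ(4.08/√2.32)) = 2(1 − Φ(2.6787)) ≈ 0.0074

By the reflection principle for standard BM, P(τ_b ≤ t) = 2 · P(B_t ≥ b). Since B_t ~ N(0, t), P(B_t ≥ 4.08) = 1 − Φ(4.08/√t) = 1 − Φ(4.08/√2.32) = 1 − Φ(2.6787) ≈ 0.00370. Doubling: P(τ_{4.08} ≤ 2.32) ≈ 2 · 0.00370 = 0.00740 ≈ 0.0074.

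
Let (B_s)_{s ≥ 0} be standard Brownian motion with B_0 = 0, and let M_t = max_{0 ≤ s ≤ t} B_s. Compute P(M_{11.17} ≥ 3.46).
P(M_{11.17} ≥ 3.46) = 2·P(B_{11.17} ≥ 3.46) = 2(1 − Φ(3.46/√11.17)) ≈ 0.3005

By the reflection principle for Brownian motion, P(M_t ≥ a) = 2 · P(B_t ≥ a) for a ≥ 0. Since B_t ~ N(0, t), P(B_t ≥ 3.46) = 1 − Φ(3.46/√t) = 1 − Φ(3.46/√11.17) = 1 − Φ(1.0353). So
  P(M_{11.17} ≥ 3.46) = 2(1 − Φ(1.0353)) ≈ 0.3005.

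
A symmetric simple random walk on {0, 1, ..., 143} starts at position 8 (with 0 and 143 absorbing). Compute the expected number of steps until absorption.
E[τ | X_0 = 8] = 1080

Let v_k = E[τ | X_0 = k]. Boundary: v_0 = v_143 = 0. Recurrence: v_k = 1 + (v_{k-1} + v_{k+1})/2 for 1 ≤ k ≤ 142. The particular solution to v_k − (v_{k-1} + v_{k+1})/2 = 1 is v_k = −k^2. Adding homogeneous solution A + B k and matching boundaries gives v_k = k (143 − k). Substituting k = 8: v_8 = 8 · 135 = 1080.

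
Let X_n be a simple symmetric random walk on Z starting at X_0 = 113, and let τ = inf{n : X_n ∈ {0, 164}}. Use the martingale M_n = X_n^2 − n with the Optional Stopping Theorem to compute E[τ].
E[τ] = 5763

M_n = X_n^2 − n is a martingale (since E[X_{n+1}^2 | F_n] = X_n^2 + 1). By OST (τ has finite mean in a bounded region), E[M_τ] = E[M_0] = X_0^2 − 0 = 113^2 = 12769. Also E[M_τ] = E[X_τ^2] − E[τ]. The walk exits at 0 or 164, with P(hit 164 first) = 113/164, so E[X_τ^2] = 164^2 · 113/164 + 0 = 18532. Thus E[τ] = E[X_τ^2] − E[M_τ] = 18532 − 12769 = 5763 = 113(164 − 113) = 5763.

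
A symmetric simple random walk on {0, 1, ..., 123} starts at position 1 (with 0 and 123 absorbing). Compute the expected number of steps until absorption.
E[τ | X_0 = 1] = 122

Let v_k = E[τ | X_0 = k]. Boundary: v_0 = v_123 = 0. Recurrence: v_k = 1 + (v_{k-1} + v_{k+1})/2 for 1 ≤ k ≤ 122. The particular solution to v_k − (v_{k-1} + v_{k+1})/2 = 1 is v_k = −k^2. Adding homogeneous solution A + B k and matching boundaries gives v_k = k (123 − k). Substituting k = 1: v_1 = 1 · 122 = 122.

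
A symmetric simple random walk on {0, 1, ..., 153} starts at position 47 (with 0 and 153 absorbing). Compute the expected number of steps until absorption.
E[τ | X_0 = 47] = 4982

Let v_k = E[τ | X_0 = k]. Boundary: v_0 = v_153 = 0. Recurrence: v_k = 1 + (v_{k-1} + v_{k+1})/2 for 1 ≤ k ≤ 152. The particular solution to v_k − (v_{k-1} + v_{k+1})/2 = 1 is v_k = −k^2. Adding homogeneous solution A + B k and matching boundaries gives v_k = k (153 − k). Substituting k = 47: v_47 = 47 · 106 = 4982.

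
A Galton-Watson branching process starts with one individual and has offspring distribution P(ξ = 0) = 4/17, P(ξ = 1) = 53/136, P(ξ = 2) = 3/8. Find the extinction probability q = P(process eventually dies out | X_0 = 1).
q = 32/51

The pgf is f(s) = 4/17 + 53/136·s + 3/8·s². The extinction probability q is the smallest fixed point of f in [0, 1]. Setting s = f(s):
  3/8·s² + (53/136 − 1)·s + 4/17 = 0
  3/8·s² − (4/17 + 3/8)·s + 4/17 = 0
which factors as (s − 1)·(3/8·s − 4/17) = 0, giving roots s = 1 and s = (4/17)/(3/8) = 32/51.
Mean offspring μ = 53/136 + 2·3/8 = 155/136 > 1 (supercritical), so q < 1. The extinction probability is the smaller root: q = (4/17)/(3/8) = 32/51.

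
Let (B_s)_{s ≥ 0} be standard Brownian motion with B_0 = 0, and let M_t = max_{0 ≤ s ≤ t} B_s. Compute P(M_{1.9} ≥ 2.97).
P(M_{1.9} ≥ 2.97) = 2·P(B_{1.9} ≥ 2.97) = 2(1 − Φ(2.97/√1.9)) ≈ 0.0312

By the reflection principle for Brownian motion, P(M_t ≥ a) = 2 · P(B_t ≥ a) for a ≥ 0. Since B_t ~ N(0, t), P(B_t ≥ 2.97) = 1 − Φ(2.97/√t) = 1 − Φ(2.97/√1.9) = 1 − Φ(2.1547). So
  P(M_{1.9} ≥ 2.97) = 2(1 − Φ(2.1547)) ≈ 0.0312.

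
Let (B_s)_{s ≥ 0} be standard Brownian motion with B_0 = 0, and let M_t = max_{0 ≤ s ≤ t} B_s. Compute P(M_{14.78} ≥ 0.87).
P(M_{14.78} ≥ 0.87) = 2·P(B_{14.78} ≥ 0.87) = 2(1 − Φ(0.87/√14.78)) ≈ 0.8210

By the reflection principle for Brownian motion, P(M_t ≥ a) = 2 · P(B_t ≥ a) for a ≥ 0. Since B_t ~ N(0, t), P(B_t ≥ 0.87) = 1 − Φ(0.87/√t) = 1 − Φ(0.87/√14.78) = 1 − Φ(0.2263). So
  P(M_{14.78} ≥ 0.87) = 2(1 − Φ(0.2263)) ≈ 0.8210.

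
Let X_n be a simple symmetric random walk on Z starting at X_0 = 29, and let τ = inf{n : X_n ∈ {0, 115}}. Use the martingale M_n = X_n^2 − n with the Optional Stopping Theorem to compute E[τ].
E[τ] = 2494

M_n = X_n^2 − n is a martingale (since E[X_{n+1}^2 | F_n] = X_n^2 + 1). By OST (τ has finite mean in a bounded region), E[M_τ] = E[M_0] = X_0^2 − 0 = 29^2 = 841. Also E[M_τ] = E[X_τ^2] − E[τ]. The walk exits at 0 or 115, with P(hit 115 first) = 29/115, so E[X_τ^2] = 115^2 · 29/115 + 0 = 3335. Thus E[τ] = E[X_τ^2] − E[M_τ] = 3335 − 841 = 2494 = 29(115 − 29) = 2494.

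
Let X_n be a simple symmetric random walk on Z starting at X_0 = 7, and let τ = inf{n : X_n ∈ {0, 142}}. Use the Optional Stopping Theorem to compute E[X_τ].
E[X_τ] = 7

X_n is a martingale and τ is a bounded-mean stopping time (indeed τ is finite a.s. with bounded expectation since the walk is in a bounded region). By the OST, E[X_τ] = E[X_0] = 7. Equivalently: E[X_τ] = 142 · P(hit 142 first) + 0 · P(hit 0 first) = 142 · (7/142) = 7.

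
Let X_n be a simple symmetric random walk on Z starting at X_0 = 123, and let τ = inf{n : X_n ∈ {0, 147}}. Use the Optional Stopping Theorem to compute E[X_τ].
E[X_τ] = 123

X_n is a martingale and τ is a bounded-mean stopping time (indeed τ is finite a.s. with bounded expectation since the walk is in a bounded region). By the OST, E[X_τ] = E[X_0] = 123. Equivalently: E[X_τ] = 147 · P(hit 147 first) + 0 · P(hit 0 first) = 147 · (123/147) = 123.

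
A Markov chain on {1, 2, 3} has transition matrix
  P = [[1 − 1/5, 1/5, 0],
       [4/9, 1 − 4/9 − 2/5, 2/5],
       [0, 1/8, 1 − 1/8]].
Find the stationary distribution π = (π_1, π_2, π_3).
π = (100/289, 45/289, 144/289)

This is a birth-death chain on three states, which satisfies detailed balance: π_1 · P_{12} = π_2 · P_{21} and π_2 · P_{23} = π_3 · P_{32}.
From π_1 · 1/5 = π_2 · 4/9: π_2/π_1 = (1/5)/(4/9) = 9/20.
From π_2 · 2/5 = π_3 · 1/8: π_3/π_2 = (2/5)/(1/8) = 16/5.
Take π_1 proportional to 1; then unnormalized π = (1, 9/20, 36/25). Normalize by dividing by the sum 289/100:
  π = (100/289, 45/289, 144/289).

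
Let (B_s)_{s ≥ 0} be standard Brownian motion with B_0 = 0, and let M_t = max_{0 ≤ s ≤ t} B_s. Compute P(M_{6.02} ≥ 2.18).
P(M_{6.02} ≥ 2.18) = 2·P(B_{6.02} ≥ 2.18) = 2(1 − Φ(2.18/√6.02)) ≈ 0.3743

By the reflection principle for Brownian motion, P(M_t ≥ a) = 2 · P(B_t ≥ a) for a ≥ 0. Since B_t ~ N(0, t), P(B_t ≥ 2.18) = 1 − Φ(2.18/√t) = 1 − Φ(2.18/√6.02) = 1 − Φ(0.8885). So
  P(M_{6.02} ≥ 2.18) = 2(1 − Φ(0.8885)) ≈ 0.3743.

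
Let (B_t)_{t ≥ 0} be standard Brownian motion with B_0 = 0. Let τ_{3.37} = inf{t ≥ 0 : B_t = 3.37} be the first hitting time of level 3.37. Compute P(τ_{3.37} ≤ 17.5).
P(τ_{3.37} ≤ 17.5) = 2(1 − Φ(3.37/√17.5)) = 2(1 − Φ(0.8056)) ≈ 0.4205

By the reflection principle for standard BM, P(τ_b ≤ t) = 2 · P(B_t ≥ b). Since B_t ~ N(0, t), P(B_t ≥ 3.37) = 1 − Φ(3.37/√t) = 1 − Φ(3.37/√17.5) = 1 − Φ(0.8056) ≈ 0.21024. Doubling: P(τ_{3.37} ≤ 17.5) ≈ 2 · 0.21024 = 0.42048 ≈ 0.4205.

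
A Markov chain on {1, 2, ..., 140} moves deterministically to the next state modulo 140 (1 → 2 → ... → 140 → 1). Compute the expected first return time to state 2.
E[T_2 | X_0 = 2] = 140

The chain cycles deterministically, so starting at state 2 it returns in exactly 140 steps. Equivalently, the stationary distribution is uniform π_j = 1/140 for every state j, so by Kac's formula E[T_2] = 1/π_2 = 140.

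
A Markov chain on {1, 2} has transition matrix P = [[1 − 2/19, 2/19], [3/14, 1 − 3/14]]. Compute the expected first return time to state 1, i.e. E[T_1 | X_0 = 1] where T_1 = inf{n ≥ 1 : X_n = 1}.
E[T_1 | X_0 = 1] = 1/π_1 = 85/57

For an irreducible recurrent Markov chain with stationary distribution π, E[T_i | X_0 = i] = 1/π_i (Kac's formula). Here π_1 = (3/14)/(2/19 + 3/14) = (3/14)/(85/266) = 57/85, so E[T_1 | X_0 = 1] = 1/π_1 = (2/19 + 3/14)/(3/14) = (85/266)/(3/14) = 85/57.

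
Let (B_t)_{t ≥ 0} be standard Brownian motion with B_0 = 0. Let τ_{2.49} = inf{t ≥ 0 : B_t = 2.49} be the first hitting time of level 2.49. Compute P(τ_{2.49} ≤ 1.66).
P(τ_{2.49} ≤ 1.66) = 2(1 − Φ(2.49/√1.66)) = 2(1 − Φ(1.9326)) ≈ 0.0533

By the reflection principle for standard BM, P(τ_b ≤ t) = 2 · P(B_t ≥ b). Since B_t ~ N(0, t), P(B_t ≥ 2.49) = 1 − Φ(2.49/√t) = 1 − Φ(2.49/√1.66) = 1 − Φ(1.9326) ≈ 0.02664. Doubling: P(τ_{2.49} ≤ 1.66) ≈ 2 · 0.02664 = 0.05328 ≈ 0.0533.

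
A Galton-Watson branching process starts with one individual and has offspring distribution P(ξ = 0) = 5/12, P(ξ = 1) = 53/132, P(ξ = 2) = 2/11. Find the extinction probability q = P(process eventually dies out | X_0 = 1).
q = 1

Mean offspring μ = 0·5/12 + 1·53/132 + 2·2/11 = 101/132 ≤ 1. For μ ≤ 1 with offspring not concentrated at 1, the Galton-Watson process goes extinct almost surely, so q = 1.
(Algebraic check: The pgf is f(s) = 5/12 + 53/132·s + 2/11·s². The extinction probability q is the smallest fixed point of f in [0, 1]. Setting s = f(s):
  2/11·s² + (53/132 − 1)·s + 5/12 = 0
  2/11·s² − (5/12 + 2/11)·s + 5/12 = 0
which factors as (s − 1)·(2/11·s − 5/12) = 0, giving roots s = 1 and s = (5/12)/(2/11) = 55/24. Since 55/24 ≥ 1, the smallest root in [0, 1] is s = 1.)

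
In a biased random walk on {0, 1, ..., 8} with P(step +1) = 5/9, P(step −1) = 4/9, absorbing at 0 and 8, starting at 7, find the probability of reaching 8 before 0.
P(hit 8 before 0) = (1 − (4/5)^7) / (1 − (4/5)^8) = 308705/325089

Let u_k denote P(reach 8 before 0 | start at k). Boundary: u_0 = 0, u_8 = 1. Recurrence: u_k = 5/9·u_{k+1} + 4/9·u_{k-1} for 1 ≤ k ≤ 7. Try u_k = A + B·r^k with r = q/p = (4/9)/(5/9) = 4/5. Substitution satisfies the recurrence; boundary conditions give:
  u_k = (1 − r^k) / (1 − r^N) = (1 − (4/5)^7) / (1 − (4/5)^8) = 308705/325089.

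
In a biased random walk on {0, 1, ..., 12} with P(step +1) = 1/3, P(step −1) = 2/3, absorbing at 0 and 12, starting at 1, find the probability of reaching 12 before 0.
P(hit 12 before 0) = (1 − (2)^1) / (1 − (2)^12) = 1/4095

Let u_k denote P(reach 12 before 0 | start at k). Boundary: u_0 = 0, u_12 = 1. Recurrence: u_k = 1/3·u_{k+1} + 2/3·u_{k-1} for 1 ≤ k ≤ 11. Try u_k = A + B·r^k with r = q/p = (2/3)/(1/3) = 2. Substitution satisfies the recurrence; boundary conditions give:
  u_k = (1 − r^k) / (1 − r^N) = (1 − (2)^1) / (1 − (2)^12) = 1/4095.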